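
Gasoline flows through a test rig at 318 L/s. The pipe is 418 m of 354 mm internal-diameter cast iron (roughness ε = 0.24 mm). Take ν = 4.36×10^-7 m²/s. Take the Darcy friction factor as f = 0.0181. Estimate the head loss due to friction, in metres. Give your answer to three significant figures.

V = 4Q/(πD²) = 4·0.318/(π·0.354²) = 3.231 m/s
h_f = f(L/D)V²/(2g) = 0.01810·(418/0.354)·3.231²/(2·9.81) = 11.37 m

h_f ≈ 11.4 m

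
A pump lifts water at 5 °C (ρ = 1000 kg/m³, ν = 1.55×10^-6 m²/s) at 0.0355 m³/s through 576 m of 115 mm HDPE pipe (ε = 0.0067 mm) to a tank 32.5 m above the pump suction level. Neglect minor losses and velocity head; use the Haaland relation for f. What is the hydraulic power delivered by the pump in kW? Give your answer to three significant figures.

V = 4Q/(πD²) = 3.418 m/s; Re = 2.54×10^5; ε/D = 5.83×10^-5; f = 0.01527
h_f = f(L/D)V²/2g = 45.52 m
Total head H = z + h_f = 32.5 + 45.52 = 78.02 m
P_hyd = ρgQH = 1000·9.81·0.0355·78.02 = 27.17 kW

P_hyd ≈ 27.2 kW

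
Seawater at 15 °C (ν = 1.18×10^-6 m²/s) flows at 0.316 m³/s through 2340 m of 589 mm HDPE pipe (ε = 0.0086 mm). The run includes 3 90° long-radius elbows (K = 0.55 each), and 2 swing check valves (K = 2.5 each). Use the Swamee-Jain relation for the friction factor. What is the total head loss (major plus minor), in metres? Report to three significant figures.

H_L ≈ 4.00 m

V = 4Q/(πD²) = 1.160 m/s; V²/2g = 0.06855 m
Re = 5.79×10^5, ε/D = 1.46×10^-5 → f = 0.01301 (Swamee-Jain)
Major: h_f = f(L/D)·V²/2g = 0.01301·3973·0.06855 = 3.543 m
Minor: ΣK = 6.65; h_m = ΣK·V²/2g = 0.4559 m
Total H_L = 3.543 + 0.4559 = 3.999 m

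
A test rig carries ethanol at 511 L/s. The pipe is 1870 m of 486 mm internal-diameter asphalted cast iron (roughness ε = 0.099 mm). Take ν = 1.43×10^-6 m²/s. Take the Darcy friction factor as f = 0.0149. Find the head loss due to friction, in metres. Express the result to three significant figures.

V = 4Q/(πD²) = 4·0.511/(π·0.486²) = 2.755 m/s
h_f = f(L/D)V²/(2g) = 0.01490·(1870/0.486)·2.755²/(2·9.81) = 22.17 m

h_f ≈ 22.2 m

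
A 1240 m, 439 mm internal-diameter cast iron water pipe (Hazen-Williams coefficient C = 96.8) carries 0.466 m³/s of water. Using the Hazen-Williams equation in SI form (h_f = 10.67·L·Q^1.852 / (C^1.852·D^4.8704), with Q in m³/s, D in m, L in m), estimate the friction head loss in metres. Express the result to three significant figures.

h_f ≈ 37.2 m

h_f = 10.67·1240·0.466^1.852 / (96.8^1.852·0.439^4.8704) = 37.23 m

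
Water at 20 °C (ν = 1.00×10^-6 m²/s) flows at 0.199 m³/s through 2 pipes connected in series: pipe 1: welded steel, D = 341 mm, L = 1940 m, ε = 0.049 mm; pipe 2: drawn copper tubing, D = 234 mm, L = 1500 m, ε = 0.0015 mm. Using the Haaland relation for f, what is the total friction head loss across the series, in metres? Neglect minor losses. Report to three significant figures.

H ≈ 100 m

Pipe 1: V = 2.179 m/s, Re = 7.43×10^5, ε/D = 1.44×10^-4, f = 0.01423, h_1 = f(L/D)V²/2g = 19.59 m
Pipe 2: V = 4.627 m/s, Re = 1.08×10^6, ε/D = 6.41×10^-6, f = 0.01155, h_2 = f(L/D)V²/2g = 80.81 m
Series → Q common, losses add: H = Σh = 100.4 m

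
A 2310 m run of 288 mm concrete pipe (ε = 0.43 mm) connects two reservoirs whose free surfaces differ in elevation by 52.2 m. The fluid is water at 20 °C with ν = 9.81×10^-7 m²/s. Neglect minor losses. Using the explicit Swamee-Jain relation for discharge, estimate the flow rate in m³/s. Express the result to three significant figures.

Swamee-Jain (Type II): Q = -0.965·√(gD⁵h_f/L)·ln[ε/(3.7D) + √(3.17ν²L/(gD³h_f))]
√(gD⁵h_f/L) = √(9.81·0.288⁵·52.2/2310) = 0.02096
ε/(3.7D) = 4.04×10^-4; √(3.17ν²L/(gD³h_f)) = 2.40×10^-5
Q = -0.965·0.02096·ln(4.275×10^-4) = 0.1569 m³/s
Check: V = 2.41 m/s, Re = 7.07×10^5, f = 0.02212, h_f = 52.5 m ≈ 52.2 m ✓

Q ≈ 0.157 m³/s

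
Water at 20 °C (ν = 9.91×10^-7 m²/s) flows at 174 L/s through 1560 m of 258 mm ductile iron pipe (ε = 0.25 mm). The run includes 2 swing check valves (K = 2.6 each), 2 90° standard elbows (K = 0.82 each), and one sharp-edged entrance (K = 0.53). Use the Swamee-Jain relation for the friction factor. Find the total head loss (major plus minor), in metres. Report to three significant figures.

H_L ≈ 72.2 m

V = 4Q/(πD²) = 3.328 m/s; V²/2g = 0.5646 m
Re = 8.66×10^5, ε/D = 9.69×10^-4 → f = 0.01994 (Swamee-Jain)
Major: h_f = f(L/D)·V²/2g = 0.01994·6047·0.5646 = 68.08 m
Minor: ΣK = 7.37; h_m = ΣK·V²/2g = 4.161 m
Total H_L = 68.08 + 4.161 = 72.24 m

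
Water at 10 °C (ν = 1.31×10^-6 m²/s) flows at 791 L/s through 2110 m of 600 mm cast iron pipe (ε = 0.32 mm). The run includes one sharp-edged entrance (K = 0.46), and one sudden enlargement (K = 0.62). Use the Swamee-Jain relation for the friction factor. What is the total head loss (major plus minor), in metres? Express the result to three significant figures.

H_L ≈ 24.9 m

V = 4Q/(πD²) = 2.798 m/s; V²/2g = 0.3989 m
Re = 1.28×10^6, ε/D = 5.33×10^-4 → f = 0.01741 (Swamee-Jain)
Major: h_f = f(L/D)·V²/2g = 0.01741·3517·0.3989 = 24.42 m
Minor: ΣK = 1.08; h_m = ΣK·V²/2g = 0.4308 m
Total H_L = 24.42 + 0.4308 = 24.85 m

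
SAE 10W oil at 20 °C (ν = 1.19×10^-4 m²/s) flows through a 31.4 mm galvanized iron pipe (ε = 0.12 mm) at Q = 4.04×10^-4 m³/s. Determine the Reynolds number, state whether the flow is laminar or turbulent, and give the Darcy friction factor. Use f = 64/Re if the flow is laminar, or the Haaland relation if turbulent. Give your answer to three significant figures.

Re ≈ 138; laminar; f = 64/Re ≈ 0.465

V = 4Q/(πD²) = 0.5217 m/s
Re = VD/ν = 0.5217·0.0314/1.19×10^-4 = 138
Re < 2300 → laminar → f = 64/Re = 0.4649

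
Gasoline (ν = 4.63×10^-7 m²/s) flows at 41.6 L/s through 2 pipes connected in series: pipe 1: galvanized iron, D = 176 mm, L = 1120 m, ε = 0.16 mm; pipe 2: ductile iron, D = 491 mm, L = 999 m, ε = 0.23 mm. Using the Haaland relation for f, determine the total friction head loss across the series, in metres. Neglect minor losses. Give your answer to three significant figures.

H ≈ 18.7 m

Pipe 1: V = 1.710 m/s, Re = 6.50×10^5, ε/D = 9.09×10^-4, f = 0.01966, h_1 = f(L/D)V²/2g = 18.64 m
Pipe 2: V = 0.2197 m/s, Re = 2.33×10^5, ε/D = 4.68×10^-4, f = 0.01823, h_2 = f(L/D)V²/2g = 0.09125 m
Series → Q common, losses add: H = Σh = 18.74 m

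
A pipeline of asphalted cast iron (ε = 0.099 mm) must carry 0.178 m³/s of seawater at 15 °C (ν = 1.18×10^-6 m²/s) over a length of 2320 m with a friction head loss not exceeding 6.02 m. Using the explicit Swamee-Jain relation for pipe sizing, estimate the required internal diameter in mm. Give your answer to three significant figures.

D ≈ 444 mm

Swamee-Jain (Type III): D = 0.66·[ε^1.25·(LQ²/(gh_f))^4.75 + ν·Q^9.4·(L/(gh_f))^5.2]^0.04
LQ²/(gh_f) = 1.245; L/(gh_f) = 39.28
Term 1 = ε^1.25·(…)^4.75 = 2.79×10^-5; Term 2 = ν·Q^9.4·(…)^5.2 = 2.07×10^-5
D = 0.66·(2.79×10^-5 + 2.07×10^-5)^0.04 = 0.4436 m = 444 mm
Check: V = 1.15 m/s, Re = 4.33×10^5, f = 0.01592, h_f = 5.63 m ≈ 6.02 m ✓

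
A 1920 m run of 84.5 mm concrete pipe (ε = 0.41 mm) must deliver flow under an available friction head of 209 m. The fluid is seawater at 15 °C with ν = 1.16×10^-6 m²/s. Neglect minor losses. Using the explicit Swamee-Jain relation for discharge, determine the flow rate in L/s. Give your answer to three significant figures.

Swamee-Jain (Type II): Q = -0.965·√(gD⁵h_f/L)·ln[ε/(3.7D) + √(3.17ν²L/(gD³h_f))]
√(gD⁵h_f/L) = √(9.81·0.0845⁵·209/1920) = 0.002145
ε/(3.7D) = 0.00131; √(3.17ν²L/(gD³h_f)) = 8.14×10^-5
Q = -0.965·0.002145·ln(0.001393) = 0.01361 m³/s
Check: V = 2.43 m/s, Re = 1.77×10^5, f = 0.03083, h_f = 210 m ≈ 209 m ✓

Q ≈ 13.6 L/s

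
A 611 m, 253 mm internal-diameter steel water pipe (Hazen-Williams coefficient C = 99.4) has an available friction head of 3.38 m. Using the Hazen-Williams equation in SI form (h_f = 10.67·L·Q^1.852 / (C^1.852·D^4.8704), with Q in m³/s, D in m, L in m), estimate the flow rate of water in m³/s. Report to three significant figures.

Q ≈ 0.0451 m³/s

Rearranging: Q = [h_f·C^1.852·D^4.8704 / (10.67·L)]^(1/1.852)
Q = [3.38·99.4^1.852·0.253^4.8704 / (10.67·611)]^0.540 = 0.04506 m³/s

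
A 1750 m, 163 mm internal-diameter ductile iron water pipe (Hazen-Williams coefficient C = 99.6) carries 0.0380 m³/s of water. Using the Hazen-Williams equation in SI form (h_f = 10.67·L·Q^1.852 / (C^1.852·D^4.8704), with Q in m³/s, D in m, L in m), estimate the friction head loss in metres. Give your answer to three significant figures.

h_f = 10.67·1750·0.0380^1.852 / (99.6^1.852·0.163^4.8704) = 59.86 m

h_f ≈ 59.9 m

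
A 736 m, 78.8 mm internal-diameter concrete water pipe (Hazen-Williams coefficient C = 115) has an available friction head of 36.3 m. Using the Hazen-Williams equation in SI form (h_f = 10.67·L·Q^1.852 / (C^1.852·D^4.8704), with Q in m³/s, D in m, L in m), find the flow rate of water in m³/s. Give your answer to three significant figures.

Rearranging: Q = [h_f·C^1.852·D^4.8704 / (10.67·L)]^(1/1.852)
Q = [36.3·115^1.852·0.0788^4.8704 / (10.67·736)]^0.540 = 0.007905 m³/s

Q ≈ 0.00791 m³/s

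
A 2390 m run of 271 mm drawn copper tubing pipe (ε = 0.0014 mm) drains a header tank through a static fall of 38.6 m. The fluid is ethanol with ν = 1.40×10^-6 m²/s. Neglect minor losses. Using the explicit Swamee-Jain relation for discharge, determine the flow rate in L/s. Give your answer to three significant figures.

Q ≈ 147 L/s

Swamee-Jain (Type II): Q = -0.965·√(gD⁵h_f/L)·ln[ε/(3.7D) + √(3.17ν²L/(gD³h_f))]
√(gD⁵h_f/L) = √(9.81·0.271⁵·38.6/2390) = 0.01522
ε/(3.7D) = 1.40×10^-6; √(3.17ν²L/(gD³h_f)) = 4.44×10^-5
Q = -0.965·0.01522·ln(4.579×10^-5) = 0.1467 m³/s
Check: V = 2.54 m/s, Re = 4.92×10^5, f = 0.01321, h_f = 38.4 m ≈ 38.6 m ✓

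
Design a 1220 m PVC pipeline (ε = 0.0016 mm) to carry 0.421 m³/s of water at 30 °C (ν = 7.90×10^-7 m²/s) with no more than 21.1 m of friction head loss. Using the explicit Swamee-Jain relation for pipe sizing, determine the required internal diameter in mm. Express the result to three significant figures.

D ≈ 393 mm

Swamee-Jain (Type III): D = 0.66·[ε^1.25·(LQ²/(gh_f))^4.75 + ν·Q^9.4·(L/(gh_f))^5.2]^0.04
LQ²/(gh_f) = 1.045; L/(gh_f) = 5.894
Term 1 = ε^1.25·(…)^4.75 = 7.00×10^-8; Term 2 = ν·Q^9.4·(…)^5.2 = 2.36×10^-6
D = 0.66·(7.00×10^-8 + 2.36×10^-6)^0.04 = 0.3935 m = 393 mm
Check: V = 3.46 m/s, Re = 1.72×10^6, f = 0.01076, h_f = 20.4 m ≈ 21.1 m ✓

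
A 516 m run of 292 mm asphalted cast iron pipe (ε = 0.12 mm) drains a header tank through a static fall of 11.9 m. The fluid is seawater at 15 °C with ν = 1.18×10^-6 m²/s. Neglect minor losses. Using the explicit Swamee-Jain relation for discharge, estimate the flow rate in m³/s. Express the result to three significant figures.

Q ≈ 0.188 m³/s

Swamee-Jain (Type II): Q = -0.965·√(gD⁵h_f/L)·ln[ε/(3.7D) + √(3.17ν²L/(gD³h_f))]
√(gD⁵h_f/L) = √(9.81·0.292⁵·11.9/516) = 0.02191
ε/(3.7D) = 1.11×10^-4; √(3.17ν²L/(gD³h_f)) = 2.80×10^-5
Q = -0.965·0.02191·ln(1.391×10^-4) = 0.1878 m³/s
Check: V = 2.80 m/s, Re = 6.94×10^5, f = 0.01691, h_f = 12.0 m ≈ 11.9 m ✓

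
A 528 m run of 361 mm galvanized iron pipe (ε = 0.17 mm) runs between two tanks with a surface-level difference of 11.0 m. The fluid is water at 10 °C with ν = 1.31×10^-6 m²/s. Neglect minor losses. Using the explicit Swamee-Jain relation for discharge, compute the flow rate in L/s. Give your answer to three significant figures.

Q ≈ 301 L/s

Swamee-Jain (Type II): Q = -0.965·√(gD⁵h_f/L)·ln[ε/(3.7D) + √(3.17ν²L/(gD³h_f))]
√(gD⁵h_f/L) = √(9.81·0.361⁵·11.0/528) = 0.03540
ε/(3.7D) = 1.27×10^-4; √(3.17ν²L/(gD³h_f)) = 2.38×10^-5
Q = -0.965·0.03540·ln(1.511×10^-4) = 0.3005 m³/s
Check: V = 2.94 m/s, Re = 8.09×10^5, f = 0.01722, h_f = 11.1 m ≈ 11.0 m ✓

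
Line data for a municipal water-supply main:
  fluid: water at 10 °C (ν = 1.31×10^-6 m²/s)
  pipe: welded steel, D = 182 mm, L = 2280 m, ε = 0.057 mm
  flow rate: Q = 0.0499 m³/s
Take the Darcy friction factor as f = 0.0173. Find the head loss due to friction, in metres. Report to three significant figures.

h_f ≈ 40.6 m

V = 4Q/(πD²) = 4·0.0499/(π·0.182²) = 1.918 m/s
h_f = f(L/D)V²/(2g) = 0.01730·(2280/0.182)·1.918²/(2·9.81) = 40.64 m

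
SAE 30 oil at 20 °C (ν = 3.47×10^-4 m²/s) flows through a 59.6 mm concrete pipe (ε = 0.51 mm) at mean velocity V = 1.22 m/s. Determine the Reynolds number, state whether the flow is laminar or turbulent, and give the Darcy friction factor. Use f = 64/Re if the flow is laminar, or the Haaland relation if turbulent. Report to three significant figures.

Re ≈ 210; laminar; f = 64/Re ≈ 0.305

Re = VD/ν = 1.220·0.0596/3.47×10^-4 = 210
Re < 2300 → laminar → f = 64/Re = 0.3054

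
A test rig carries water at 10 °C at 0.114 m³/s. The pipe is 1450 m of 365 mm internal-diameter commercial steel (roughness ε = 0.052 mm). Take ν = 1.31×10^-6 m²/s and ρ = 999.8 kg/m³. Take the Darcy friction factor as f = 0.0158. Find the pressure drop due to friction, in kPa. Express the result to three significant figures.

Δp ≈ 37.2 kPa

V = 4Q/(πD²) = 4·0.114/(π·0.365²) = 1.090 m/s
h_f = f(L/D)V²/(2g) = 0.01580·(1450/0.365)·1.090²/(2·9.81) = 3.797 m
Δp = ρg·h_f = 999.8·9.81·3.797 = 37.25 kPa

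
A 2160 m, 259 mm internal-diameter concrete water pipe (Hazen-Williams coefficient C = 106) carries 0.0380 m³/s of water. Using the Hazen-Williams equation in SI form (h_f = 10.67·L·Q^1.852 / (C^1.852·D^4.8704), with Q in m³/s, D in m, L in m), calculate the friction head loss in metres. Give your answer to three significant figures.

h_f = 10.67·2160·0.0380^1.852 / (106^1.852·0.259^4.8704) = 6.902 m

h_f ≈ 6.90 m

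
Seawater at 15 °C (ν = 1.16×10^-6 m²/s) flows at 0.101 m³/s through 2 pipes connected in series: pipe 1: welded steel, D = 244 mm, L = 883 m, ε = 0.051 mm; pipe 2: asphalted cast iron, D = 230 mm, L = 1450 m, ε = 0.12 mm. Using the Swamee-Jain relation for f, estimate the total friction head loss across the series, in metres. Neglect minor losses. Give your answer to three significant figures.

H ≈ 47.6 m

Pipe 1: V = 2.160 m/s, Re = 4.54×10^5, ε/D = 2.09×10^-4, f = 0.01572, h_1 = f(L/D)V²/2g = 13.53 m
Pipe 2: V = 2.431 m/s, Re = 4.82×10^5, ε/D = 5.22×10^-4, f = 0.01794, h_2 = f(L/D)V²/2g = 34.07 m
Series → Q common, losses add: H = Σh = 47.60 m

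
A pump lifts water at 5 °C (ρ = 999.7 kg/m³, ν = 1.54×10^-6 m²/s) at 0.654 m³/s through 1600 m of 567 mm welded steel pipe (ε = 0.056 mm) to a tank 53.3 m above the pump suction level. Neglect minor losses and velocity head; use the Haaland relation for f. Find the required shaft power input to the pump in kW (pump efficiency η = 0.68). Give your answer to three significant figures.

P_shaft ≈ 624 kW

V = 4Q/(πD²) = 2.590 m/s; Re = 9.54×10^5; ε/D = 9.88×10^-5; f = 0.01336
h_f = f(L/D)V²/2g = 12.89 m
Total head H = z + h_f = 53.3 + 12.89 = 66.19 m
P_hyd = ρgQH = 999.7·9.81·0.654·66.19 = 424.5 kW
P_shaft = P_hyd/η = 424.5/0.68 = 624.3 kW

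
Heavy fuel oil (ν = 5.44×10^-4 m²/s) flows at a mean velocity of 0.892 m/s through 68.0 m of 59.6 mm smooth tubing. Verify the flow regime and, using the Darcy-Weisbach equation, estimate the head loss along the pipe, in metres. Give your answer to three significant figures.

h_f ≈ 30.3 m

Re = VD/ν = 0.892·0.05960/5.44×10^-4 = 97.7 → laminar (Re < 2300)
f = 64/Re = 0.6549
h_f = f(L/D)V²/(2g) = 0.6549·(68.0/0.05960)·0.892²/(2·9.81) = 30.30 m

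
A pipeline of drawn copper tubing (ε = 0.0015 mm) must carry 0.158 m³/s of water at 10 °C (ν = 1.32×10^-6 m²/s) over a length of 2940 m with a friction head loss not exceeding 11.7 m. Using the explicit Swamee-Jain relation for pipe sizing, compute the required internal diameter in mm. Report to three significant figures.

D ≈ 377 mm

Swamee-Jain (Type III): D = 0.66·[ε^1.25·(LQ²/(gh_f))^4.75 + ν·Q^9.4·(L/(gh_f))^5.2]^0.04
LQ²/(gh_f) = 0.6395; L/(gh_f) = 25.61
Term 1 = ε^1.25·(…)^4.75 = 6.28×10^-9; Term 2 = ν·Q^9.4·(…)^5.2 = 8.17×10^-7
D = 0.66·(6.28×10^-9 + 8.17×10^-7)^0.04 = 0.3768 m = 377 mm
Check: V = 1.42 m/s, Re = 4.04×10^5, f = 0.01366, h_f = 10.9 m ≈ 11.7 m ✓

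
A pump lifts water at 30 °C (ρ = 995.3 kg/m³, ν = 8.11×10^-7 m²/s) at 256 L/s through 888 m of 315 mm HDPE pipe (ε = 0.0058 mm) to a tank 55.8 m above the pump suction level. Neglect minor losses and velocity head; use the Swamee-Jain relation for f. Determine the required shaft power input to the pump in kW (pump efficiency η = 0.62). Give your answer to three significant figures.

P_shaft ≈ 298 kW

V = 4Q/(πD²) = 3.285 m/s; Re = 1.28×10^6; ε/D = 1.84×10^-5; f = 0.01165
h_f = f(L/D)V²/2g = 18.07 m
Total head H = z + h_f = 55.8 + 18.07 = 73.87 m
P_hyd = ρgQH = 995.3·9.81·0.256·73.87 = 184.6 kW
P_shaft = P_hyd/η = 184.6/0.62 = 297.8 kW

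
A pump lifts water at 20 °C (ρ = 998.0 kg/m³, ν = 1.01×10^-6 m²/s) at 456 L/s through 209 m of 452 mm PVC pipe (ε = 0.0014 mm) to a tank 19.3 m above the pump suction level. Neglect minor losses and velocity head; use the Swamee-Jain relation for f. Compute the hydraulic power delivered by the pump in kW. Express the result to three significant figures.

V = 4Q/(πD²) = 2.842 m/s; Re = 1.27×10^6; ε/D = 3.10×10^-6; f = 0.01124
h_f = f(L/D)V²/2g = 2.140 m
Total head H = z + h_f = 19.3 + 2.140 = 21.44 m
P_hyd = ρgQH = 998.0·9.81·0.456·21.44 = 95.72 kW

P_hyd ≈ 95.7 kW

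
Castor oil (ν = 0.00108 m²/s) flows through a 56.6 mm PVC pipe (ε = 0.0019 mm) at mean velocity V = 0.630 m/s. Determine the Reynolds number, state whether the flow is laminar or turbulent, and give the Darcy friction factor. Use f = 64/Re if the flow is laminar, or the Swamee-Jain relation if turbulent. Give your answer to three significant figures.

Re = VD/ν = 0.6300·0.0566/0.00108 = 33.0
Re < 2300 → laminar → f = 64/Re = 1.938

Re ≈ 33.0; laminar; f = 64/Re ≈ 1.94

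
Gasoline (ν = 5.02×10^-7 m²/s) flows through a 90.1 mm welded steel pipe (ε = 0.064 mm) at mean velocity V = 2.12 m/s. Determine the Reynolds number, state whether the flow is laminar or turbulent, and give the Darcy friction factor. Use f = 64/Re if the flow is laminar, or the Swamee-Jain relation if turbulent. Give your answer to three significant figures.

Re = VD/ν = 2.120·0.0901/5.02×10^-7 = 3.81×10^5
Re > 4000 → turbulent; ε/D = 7.10×10^-4
Swamee-Jain: f = 0.01920

Re ≈ 3.81×10^5; turbulent; f ≈ 0.0192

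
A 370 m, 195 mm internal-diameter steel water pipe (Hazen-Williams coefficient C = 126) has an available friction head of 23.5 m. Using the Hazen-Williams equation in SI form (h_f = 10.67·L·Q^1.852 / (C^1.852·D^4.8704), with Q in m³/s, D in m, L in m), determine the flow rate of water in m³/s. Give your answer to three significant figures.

Rearranging: Q = [h_f·C^1.852·D^4.8704 / (10.67·L)]^(1/1.852)
Q = [23.5·126^1.852·0.195^4.8704 / (10.67·370)]^0.540 = 0.1076 m³/s

Q ≈ 0.108 m³/s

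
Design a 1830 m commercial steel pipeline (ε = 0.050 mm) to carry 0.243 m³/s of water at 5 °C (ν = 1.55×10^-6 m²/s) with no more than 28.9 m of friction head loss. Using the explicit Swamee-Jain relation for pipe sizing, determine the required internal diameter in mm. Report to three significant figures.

Swamee-Jain (Type III): D = 0.66·[ε^1.25·(LQ²/(gh_f))^4.75 + ν·Q^9.4·(L/(gh_f))^5.2]^0.04
LQ²/(gh_f) = 0.3812; L/(gh_f) = 6.455
Term 1 = ε^1.25·(…)^4.75 = 4.30×10^-8; Term 2 = ν·Q^9.4·(…)^5.2 = 4.23×10^-8
D = 0.66·(4.30×10^-8 + 4.23×10^-8)^0.04 = 0.3442 m = 344 mm
Check: V = 2.61 m/s, Re = 5.80×10^5, f = 0.01476, h_f = 27.3 m ≈ 28.9 m ✓

D ≈ 344 mm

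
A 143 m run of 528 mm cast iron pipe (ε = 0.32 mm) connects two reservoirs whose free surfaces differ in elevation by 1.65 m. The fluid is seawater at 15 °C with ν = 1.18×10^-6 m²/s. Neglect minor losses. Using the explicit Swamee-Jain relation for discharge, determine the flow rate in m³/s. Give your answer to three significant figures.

Q ≈ 0.567 m³/s

Swamee-Jain (Type II): Q = -0.965·√(gD⁵h_f/L)·ln[ε/(3.7D) + √(3.17ν²L/(gD³h_f))]
√(gD⁵h_f/L) = √(9.81·0.528⁵·1.65/143) = 0.06815
ε/(3.7D) = 1.64×10^-4; √(3.17ν²L/(gD³h_f)) = 1.63×10^-5
Q = -0.965·0.06815·ln(1.801×10^-4) = 0.5671 m³/s
Check: V = 2.59 m/s, Re = 1.16×10^6, f = 0.01791, h_f = 1.66 m ≈ 1.65 m ✓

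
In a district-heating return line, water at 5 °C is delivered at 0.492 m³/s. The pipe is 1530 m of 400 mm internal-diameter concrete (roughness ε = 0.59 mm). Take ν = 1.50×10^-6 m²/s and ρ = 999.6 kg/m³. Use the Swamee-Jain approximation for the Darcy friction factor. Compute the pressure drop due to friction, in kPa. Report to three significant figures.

Δp ≈ 643 kPa

V = 4Q/(πD²) = 4·0.492/(π·0.400²) = 3.915 m/s
Re = VD/ν = 3.915·0.400/1.50×10^-6 = 1.04×10^6 → turbulent
ε/D = 0.59/400 = 0.00147
Swamee-Jain: f = 0.02193
h_f = f(L/D)V²/(2g) = 0.02193·(1530/0.400)·3.915²/(2·9.81) = 65.55 m
Δp = ρg·h_f = 999.6·9.81·65.55 = 642.8 kPa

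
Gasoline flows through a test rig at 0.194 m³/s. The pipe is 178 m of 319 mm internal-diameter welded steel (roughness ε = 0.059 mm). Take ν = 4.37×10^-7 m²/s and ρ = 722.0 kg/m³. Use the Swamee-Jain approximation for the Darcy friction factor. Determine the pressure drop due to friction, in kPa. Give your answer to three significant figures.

V = 4Q/(πD²) = 4·0.194/(π·0.319²) = 2.427 m/s
Re = VD/ν = 2.427·0.319/4.37×10^-7 = 1.77×10^6 → turbulent
ε/D = 0.059/319 = 1.85×10^-4
Swamee-Jain: f = 0.01420
h_f = f(L/D)V²/(2g) = 0.01420·(178/0.319)·2.427²/(2·9.81) = 2.379 m
Δp = ρg·h_f = 722.0·9.81·2.379 = 16.85 kPa

Δp ≈ 16.9 kPa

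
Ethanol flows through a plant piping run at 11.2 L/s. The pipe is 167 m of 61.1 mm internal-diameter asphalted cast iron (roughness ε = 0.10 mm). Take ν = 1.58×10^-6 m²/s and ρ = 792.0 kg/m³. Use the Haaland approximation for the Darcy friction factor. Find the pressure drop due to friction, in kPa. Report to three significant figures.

V = 4Q/(πD²) = 4·0.0112/(π·0.0611²) = 3.820 m/s
Re = VD/ν = 3.820·0.0611/1.58×10^-6 = 1.48×10^5 → turbulent
ε/D = 0.10/61.1 = 0.00164
Haaland: f = 0.02346
h_f = f(L/D)V²/(2g) = 0.02346·(167/0.0611)·3.820²/(2·9.81) = 47.68 m
Δp = ρg·h_f = 792.0·9.81·47.68 = 370.5 kPa

Δp ≈ 370 kPa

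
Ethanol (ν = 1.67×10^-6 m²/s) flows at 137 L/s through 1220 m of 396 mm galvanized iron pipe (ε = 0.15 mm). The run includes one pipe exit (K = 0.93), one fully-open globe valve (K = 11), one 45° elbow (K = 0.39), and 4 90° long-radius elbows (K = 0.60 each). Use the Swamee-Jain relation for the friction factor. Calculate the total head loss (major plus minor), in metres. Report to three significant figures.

H_L ≈ 4.38 m

V = 4Q/(πD²) = 1.112 m/s; V²/2g = 0.06306 m
Re = 2.64×10^5, ε/D = 3.79×10^-4 → f = 0.01779 (Swamee-Jain)
Major: h_f = f(L/D)·V²/2g = 0.01779·3081·0.06306 = 3.456 m
Minor: ΣK = 14.7; h_m = ΣK·V²/2g = 0.9283 m
Total H_L = 3.456 + 0.9283 = 4.384 m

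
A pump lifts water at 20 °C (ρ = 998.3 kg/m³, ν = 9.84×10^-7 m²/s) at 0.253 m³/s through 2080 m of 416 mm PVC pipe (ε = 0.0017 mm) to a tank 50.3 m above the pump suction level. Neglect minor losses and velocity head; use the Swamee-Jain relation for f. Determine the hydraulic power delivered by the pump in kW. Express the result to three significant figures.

V = 4Q/(πD²) = 1.861 m/s; Re = 7.87×10^5; ε/D = 4.09×10^-6; f = 0.01218
h_f = f(L/D)V²/2g = 10.75 m
Total head H = z + h_f = 50.3 + 10.75 = 61.05 m
P_hyd = ρgQH = 998.3·9.81·0.253·61.05 = 151.3 kW

P_hyd ≈ 151 kW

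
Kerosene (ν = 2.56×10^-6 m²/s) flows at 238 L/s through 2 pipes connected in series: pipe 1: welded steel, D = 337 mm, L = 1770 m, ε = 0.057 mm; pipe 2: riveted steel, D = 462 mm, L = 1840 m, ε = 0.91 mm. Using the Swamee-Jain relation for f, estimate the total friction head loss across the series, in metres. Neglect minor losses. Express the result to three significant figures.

H ≈ 40.0 m

Pipe 1: V = 2.668 m/s, Re = 3.51×10^5, ε/D = 1.69×10^-4, f = 0.01577, h_1 = f(L/D)V²/2g = 30.05 m
Pipe 2: V = 1.420 m/s, Re = 2.56×10^5, ε/D = 0.00197, f = 0.02419, h_2 = f(L/D)V²/2g = 9.899 m
Series → Q common, losses add: H = Σh = 39.95 m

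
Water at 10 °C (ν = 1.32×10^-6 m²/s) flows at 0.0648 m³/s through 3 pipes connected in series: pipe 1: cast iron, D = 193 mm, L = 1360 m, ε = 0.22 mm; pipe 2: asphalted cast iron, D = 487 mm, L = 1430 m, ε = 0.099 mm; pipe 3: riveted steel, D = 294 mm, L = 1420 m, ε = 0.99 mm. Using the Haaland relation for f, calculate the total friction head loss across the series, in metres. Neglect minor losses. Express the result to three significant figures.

Pipe 1: V = 2.215 m/s, Re = 3.24×10^5, ε/D = 0.00114, f = 0.02104, h_1 = f(L/D)V²/2g = 37.07 m
Pipe 2: V = 0.3479 m/s, Re = 1.28×10^5, ε/D = 2.03×10^-4, f = 0.01801, h_2 = f(L/D)V²/2g = 0.3261 m
Pipe 3: V = 0.9545 m/s, Re = 2.13×10^5, ε/D = 0.00337, f = 0.02761, h_3 = f(L/D)V²/2g = 6.194 m
Series → Q common, losses add: H = Σh = 43.59 m

H ≈ 43.6 m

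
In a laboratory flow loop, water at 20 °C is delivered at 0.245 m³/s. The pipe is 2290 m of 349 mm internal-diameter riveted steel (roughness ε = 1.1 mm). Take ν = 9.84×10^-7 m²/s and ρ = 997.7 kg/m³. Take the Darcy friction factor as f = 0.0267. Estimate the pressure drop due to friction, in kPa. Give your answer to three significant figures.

Δp ≈ 573 kPa

V = 4Q/(πD²) = 4·0.245/(π·0.349²) = 2.561 m/s
h_f = f(L/D)V²/(2g) = 0.02670·(2290/0.349)·2.561²/(2·9.81) = 58.57 m
Δp = ρg·h_f = 997.7·9.81·58.57 = 573.2 kPa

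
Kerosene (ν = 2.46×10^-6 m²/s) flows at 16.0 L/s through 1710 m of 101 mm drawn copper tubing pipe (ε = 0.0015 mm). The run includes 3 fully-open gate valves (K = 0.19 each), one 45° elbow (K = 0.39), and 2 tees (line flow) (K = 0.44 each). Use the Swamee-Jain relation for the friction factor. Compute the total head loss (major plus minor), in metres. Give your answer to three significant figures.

V = 4Q/(πD²) = 1.997 m/s; V²/2g = 0.2033 m
Re = 8.20×10^4, ε/D = 1.49×10^-5 → f = 0.01871 (Swamee-Jain)
Major: h_f = f(L/D)·V²/2g = 0.01871·16931·0.2033 = 64.39 m
Minor: ΣK = 1.84; h_m = ΣK·V²/2g = 0.3740 m
Total H_L = 64.39 + 0.3740 = 64.76 m

H_L ≈ 64.8 m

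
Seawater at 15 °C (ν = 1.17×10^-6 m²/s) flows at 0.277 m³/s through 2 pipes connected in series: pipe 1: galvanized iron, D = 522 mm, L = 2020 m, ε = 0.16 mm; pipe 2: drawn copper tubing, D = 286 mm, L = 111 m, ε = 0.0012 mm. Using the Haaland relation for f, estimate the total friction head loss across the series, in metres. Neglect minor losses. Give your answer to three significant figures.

Pipe 1: V = 1.294 m/s, Re = 5.77×10^5, ε/D = 3.07×10^-4, f = 0.01607, h_1 = f(L/D)V²/2g = 5.309 m
Pipe 2: V = 4.312 m/s, Re = 1.05×10^6, ε/D = 4.20×10^-6, f = 0.01156, h_2 = f(L/D)V²/2g = 4.251 m
Series → Q common, losses add: H = Σh = 9.560 m

H ≈ 9.56 m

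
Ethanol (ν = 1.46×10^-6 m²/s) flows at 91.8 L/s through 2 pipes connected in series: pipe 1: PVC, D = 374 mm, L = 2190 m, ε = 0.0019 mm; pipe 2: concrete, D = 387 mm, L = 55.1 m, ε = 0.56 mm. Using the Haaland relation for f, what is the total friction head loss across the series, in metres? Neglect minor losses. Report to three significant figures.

H ≈ 3.29 m

Pipe 1: V = 0.8356 m/s, Re = 2.14×10^5, ε/D = 5.08×10^-6, f = 0.01533, h_1 = f(L/D)V²/2g = 3.194 m
Pipe 2: V = 0.7804 m/s, Re = 2.07×10^5, ε/D = 0.00145, f = 0.02251, h_2 = f(L/D)V²/2g = 0.09950 m
Series → Q common, losses add: H = Σh = 3.294 m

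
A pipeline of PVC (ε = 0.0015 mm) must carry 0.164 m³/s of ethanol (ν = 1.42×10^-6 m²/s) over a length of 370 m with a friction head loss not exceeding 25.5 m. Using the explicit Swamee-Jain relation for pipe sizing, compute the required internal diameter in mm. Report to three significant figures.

Swamee-Jain (Type III): D = 0.66·[ε^1.25·(LQ²/(gh_f))^4.75 + ν·Q^9.4·(L/(gh_f))^5.2]^0.04
LQ²/(gh_f) = 0.03978; L/(gh_f) = 1.479
Term 1 = ε^1.25·(…)^4.75 = 1.17×10^-14; Term 2 = ν·Q^9.4·(…)^5.2 = 4.53×10^-13
D = 0.66·(1.17×10^-14 + 4.53×10^-13)^0.04 = 0.2119 m = 212 mm
Check: V = 4.65 m/s, Re = 6.94×10^5, f = 0.01250, h_f = 24.0 m ≈ 25.5 m ✓

D ≈ 212 mm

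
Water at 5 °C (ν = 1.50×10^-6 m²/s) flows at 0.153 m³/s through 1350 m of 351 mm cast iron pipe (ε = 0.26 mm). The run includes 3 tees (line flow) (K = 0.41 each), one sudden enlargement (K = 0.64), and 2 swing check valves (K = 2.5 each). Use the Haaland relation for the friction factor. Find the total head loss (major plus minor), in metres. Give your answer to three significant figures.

H_L ≈ 10.3 m

V = 4Q/(πD²) = 1.581 m/s; V²/2g = 0.1274 m
Re = 3.70×10^5, ε/D = 7.41×10^-4 → f = 0.01917 (Haaland)
Major: h_f = f(L/D)·V²/2g = 0.01917·3846·0.1274 = 9.394 m
Minor: ΣK = 6.87; h_m = ΣK·V²/2g = 0.8755 m
Total H_L = 9.394 + 0.8755 = 10.27 m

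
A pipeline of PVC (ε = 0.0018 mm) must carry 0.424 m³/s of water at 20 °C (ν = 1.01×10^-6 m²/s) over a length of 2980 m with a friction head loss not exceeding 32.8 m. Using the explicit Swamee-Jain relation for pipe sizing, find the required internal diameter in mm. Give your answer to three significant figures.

D ≈ 438 mm

Swamee-Jain (Type III): D = 0.66·[ε^1.25·(LQ²/(gh_f))^4.75 + ν·Q^9.4·(L/(gh_f))^5.2]^0.04
LQ²/(gh_f) = 1.665; L/(gh_f) = 9.261
Term 1 = ε^1.25·(…)^4.75 = 7.43×10^-7; Term 2 = ν·Q^9.4·(…)^5.2 = 3.37×10^-5
D = 0.66·(7.43×10^-7 + 3.37×10^-5)^0.04 = 0.4376 m = 438 mm
Check: V = 2.82 m/s, Re = 1.22×10^6, f = 0.01134, h_f = 31.3 m ≈ 32.8 m ✓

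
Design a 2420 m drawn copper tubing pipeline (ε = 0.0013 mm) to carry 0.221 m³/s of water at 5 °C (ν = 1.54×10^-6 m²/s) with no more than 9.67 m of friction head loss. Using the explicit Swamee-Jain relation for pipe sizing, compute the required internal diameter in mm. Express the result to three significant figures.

D ≈ 430 mm

Swamee-Jain (Type III): D = 0.66·[ε^1.25·(LQ²/(gh_f))^4.75 + ν·Q^9.4·(L/(gh_f))^5.2]^0.04
LQ²/(gh_f) = 1.246; L/(gh_f) = 25.51
Term 1 = ε^1.25·(…)^4.75 = 1.25×10^-7; Term 2 = ν·Q^9.4·(…)^5.2 = 2.19×10^-5
D = 0.66·(1.25×10^-7 + 2.19×10^-5)^0.04 = 0.4298 m = 430 mm
Check: V = 1.52 m/s, Re = 4.25×10^5, f = 0.01352, h_f = 9.01 m ≈ 9.67 m ✓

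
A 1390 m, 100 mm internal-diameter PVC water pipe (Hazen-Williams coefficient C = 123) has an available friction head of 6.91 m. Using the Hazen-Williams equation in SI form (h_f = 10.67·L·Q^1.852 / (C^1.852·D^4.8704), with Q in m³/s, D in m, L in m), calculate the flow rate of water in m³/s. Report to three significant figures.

Q ≈ 0.00458 m³/s

Rearranging: Q = [h_f·C^1.852·D^4.8704 / (10.67·L)]^(1/1.852)
Q = [6.91·123^1.852·0.100^4.8704 / (10.67·1390)]^0.540 = 0.004583 m³/s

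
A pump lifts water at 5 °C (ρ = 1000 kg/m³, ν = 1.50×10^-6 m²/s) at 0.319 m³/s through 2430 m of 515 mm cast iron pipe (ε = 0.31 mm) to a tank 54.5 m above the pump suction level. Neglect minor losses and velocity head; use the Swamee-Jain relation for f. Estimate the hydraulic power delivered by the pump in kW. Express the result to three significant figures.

P_hyd ≈ 203 kW

V = 4Q/(πD²) = 1.531 m/s; Re = 5.26×10^5; ε/D = 6.02×10^-4; f = 0.01835
h_f = f(L/D)V²/2g = 10.35 m
Total head H = z + h_f = 54.5 + 10.35 = 64.85 m
P_hyd = ρgQH = 1000·9.81·0.319·64.85 = 202.9 kW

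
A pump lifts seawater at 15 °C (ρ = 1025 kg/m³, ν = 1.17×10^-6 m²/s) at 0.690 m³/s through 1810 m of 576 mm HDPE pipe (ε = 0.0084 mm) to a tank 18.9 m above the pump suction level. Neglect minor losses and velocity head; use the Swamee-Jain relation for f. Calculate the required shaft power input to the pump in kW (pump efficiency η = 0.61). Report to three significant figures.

P_shaft ≈ 362 kW

V = 4Q/(πD²) = 2.648 m/s; Re = 1.30×10^6; ε/D = 1.46×10^-5; f = 0.01152
h_f = f(L/D)V²/2g = 12.94 m
Total head H = z + h_f = 18.9 + 12.94 = 31.84 m
P_hyd = ρgQH = 1025·9.81·0.690·31.84 = 220.9 kW
P_shaft = P_hyd/η = 220.9/0.61 = 362.1 kW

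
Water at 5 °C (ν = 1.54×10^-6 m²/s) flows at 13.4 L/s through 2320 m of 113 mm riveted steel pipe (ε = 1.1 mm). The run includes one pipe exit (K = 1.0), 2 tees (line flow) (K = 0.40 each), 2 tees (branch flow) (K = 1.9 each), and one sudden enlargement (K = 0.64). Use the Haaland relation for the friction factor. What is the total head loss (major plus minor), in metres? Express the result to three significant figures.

V = 4Q/(πD²) = 1.336 m/s; V²/2g = 0.09099 m
Re = 9.80×10^4, ε/D = 0.00973 → f = 0.03822 (Haaland)
Major: h_f = f(L/D)·V²/2g = 0.03822·20531·0.09099 = 71.39 m
Minor: ΣK = 6.24; h_m = ΣK·V²/2g = 0.5678 m
Total H_L = 71.39 + 0.5678 = 71.96 m

H_L ≈ 72.0 m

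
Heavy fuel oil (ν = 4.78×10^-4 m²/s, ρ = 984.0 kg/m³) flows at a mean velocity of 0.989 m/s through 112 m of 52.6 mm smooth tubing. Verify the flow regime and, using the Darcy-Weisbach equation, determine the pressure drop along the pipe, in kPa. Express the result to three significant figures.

Δp ≈ 603 kPa

Re = VD/ν = 0.989·0.05260/4.78×10^-4 = 109 → laminar (Re < 2300)
f = 64/Re = 0.5881
h_f = f(L/D)V²/(2g) = 0.5881·(112/0.05260)·0.989²/(2·9.81) = 62.42 m
Δp = ρg·h_f = 984.0·9.81·62.42 = 602.6 kPa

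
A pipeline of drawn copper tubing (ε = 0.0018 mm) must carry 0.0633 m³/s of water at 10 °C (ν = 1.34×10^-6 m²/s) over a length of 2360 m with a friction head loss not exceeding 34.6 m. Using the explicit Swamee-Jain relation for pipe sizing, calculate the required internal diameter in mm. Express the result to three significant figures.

D ≈ 204 mm

Swamee-Jain (Type III): D = 0.66·[ε^1.25·(LQ²/(gh_f))^4.75 + ν·Q^9.4·(L/(gh_f))^5.2]^0.04
LQ²/(gh_f) = 0.02786; L/(gh_f) = 6.953
Term 1 = ε^1.25·(…)^4.75 = 2.71×10^-15; Term 2 = ν·Q^9.4·(…)^5.2 = 1.74×10^-13
D = 0.66·(2.71×10^-15 + 1.74×10^-13)^0.04 = 0.2039 m = 204 mm
Check: V = 1.94 m/s, Re = 2.95×10^5, f = 0.01452, h_f = 32.2 m ≈ 34.6 m ✓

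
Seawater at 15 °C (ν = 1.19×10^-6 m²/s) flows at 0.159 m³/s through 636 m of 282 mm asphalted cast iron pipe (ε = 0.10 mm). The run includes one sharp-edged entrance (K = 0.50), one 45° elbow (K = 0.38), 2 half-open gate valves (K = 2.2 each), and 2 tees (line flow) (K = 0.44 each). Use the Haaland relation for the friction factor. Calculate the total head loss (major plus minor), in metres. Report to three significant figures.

H_L ≈ 14.3 m

V = 4Q/(πD²) = 2.546 m/s; V²/2g = 0.3303 m
Re = 6.03×10^5, ε/D = 3.55×10^-4 → f = 0.01641 (Haaland)
Major: h_f = f(L/D)·V²/2g = 0.01641·2255·0.3303 = 12.23 m
Minor: ΣK = 6.16; h_m = ΣK·V²/2g = 2.035 m
Total H_L = 12.23 + 2.035 = 14.26 m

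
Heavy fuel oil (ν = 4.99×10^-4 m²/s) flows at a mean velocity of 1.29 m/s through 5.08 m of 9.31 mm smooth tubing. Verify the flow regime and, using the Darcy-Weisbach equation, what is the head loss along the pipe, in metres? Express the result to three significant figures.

h_f ≈ 123 m

Re = VD/ν = 1.29·0.009310/4.99×10^-4 = 24.1 → laminar (Re < 2300)
f = 64/Re = 2.659
h_f = f(L/D)V²/(2g) = 2.659·(5.08/0.009310)·1.29²/(2·9.81) = 123.1 m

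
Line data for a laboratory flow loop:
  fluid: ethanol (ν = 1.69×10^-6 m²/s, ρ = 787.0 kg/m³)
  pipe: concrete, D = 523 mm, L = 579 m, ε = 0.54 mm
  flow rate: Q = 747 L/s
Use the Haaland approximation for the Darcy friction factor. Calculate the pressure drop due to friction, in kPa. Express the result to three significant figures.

V = 4Q/(πD²) = 4·0.747/(π·0.523²) = 3.477 m/s
Re = VD/ν = 3.477·0.523/1.69×10^-6 = 1.08×10^6 → turbulent
ε/D = 0.54/523 = 0.00103
Haaland: f = 0.02007
h_f = f(L/D)V²/(2g) = 0.02007·(579/0.523)·3.477²/(2·9.81) = 13.69 m
Δp = ρg·h_f = 787.0·9.81·13.69 = 105.7 kPa

Δp ≈ 106 kPa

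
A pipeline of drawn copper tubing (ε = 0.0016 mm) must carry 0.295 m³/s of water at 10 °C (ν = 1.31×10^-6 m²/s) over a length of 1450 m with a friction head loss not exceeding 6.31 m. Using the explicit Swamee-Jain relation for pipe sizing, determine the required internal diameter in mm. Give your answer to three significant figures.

D ≈ 468 mm

Swamee-Jain (Type III): D = 0.66·[ε^1.25·(LQ²/(gh_f))^4.75 + ν·Q^9.4·(L/(gh_f))^5.2]^0.04
LQ²/(gh_f) = 2.039; L/(gh_f) = 23.42
Term 1 = ε^1.25·(…)^4.75 = 1.68×10^-6; Term 2 = ν·Q^9.4·(…)^5.2 = 1.80×10^-4
D = 0.66·(1.68×10^-6 + 1.80×10^-4)^0.04 = 0.4677 m = 468 mm
Check: V = 1.72 m/s, Re = 6.13×10^5, f = 0.01269, h_f = 5.91 m ≈ 6.31 m ✓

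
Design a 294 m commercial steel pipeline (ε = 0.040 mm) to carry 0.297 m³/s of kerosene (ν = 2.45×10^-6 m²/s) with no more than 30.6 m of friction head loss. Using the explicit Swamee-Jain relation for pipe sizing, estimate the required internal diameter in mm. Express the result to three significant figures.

Swamee-Jain (Type III): D = 0.66·[ε^1.25·(LQ²/(gh_f))^4.75 + ν·Q^9.4·(L/(gh_f))^5.2]^0.04
LQ²/(gh_f) = 0.08639; L/(gh_f) = 0.9794
Term 1 = ε^1.25·(…)^4.75 = 2.82×10^-11; Term 2 = ν·Q^9.4·(…)^5.2 = 2.43×10^-11
D = 0.66·(2.82×10^-11 + 2.43×10^-11)^0.04 = 0.2561 m = 256 mm
Check: V = 5.77 m/s, Re = 6.03×10^5, f = 0.01483, h_f = 28.8 m ≈ 30.6 m ✓

D ≈ 256 mm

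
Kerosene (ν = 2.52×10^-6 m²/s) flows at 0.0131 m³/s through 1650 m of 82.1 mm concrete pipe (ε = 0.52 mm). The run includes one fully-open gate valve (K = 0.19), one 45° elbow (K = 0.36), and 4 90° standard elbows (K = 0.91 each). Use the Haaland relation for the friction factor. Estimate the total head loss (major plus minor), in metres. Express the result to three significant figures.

H_L ≈ 212 m

V = 4Q/(πD²) = 2.475 m/s; V²/2g = 0.3121 m
Re = 8.06×10^4, ε/D = 0.00633 → f = 0.03364 (Haaland)
Major: h_f = f(L/D)·V²/2g = 0.03364·20097·0.3121 = 211.0 m
Minor: ΣK = 4.19; h_m = ΣK·V²/2g = 1.308 m
Total H_L = 211.0 + 1.308 = 212.3 m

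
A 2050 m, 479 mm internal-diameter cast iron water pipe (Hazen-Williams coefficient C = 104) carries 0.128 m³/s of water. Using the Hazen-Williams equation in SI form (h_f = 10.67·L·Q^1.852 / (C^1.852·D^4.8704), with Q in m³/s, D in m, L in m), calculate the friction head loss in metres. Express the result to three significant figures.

h_f = 10.67·2050·0.128^1.852 / (104^1.852·0.479^4.8704) = 3.220 m

h_f ≈ 3.22 m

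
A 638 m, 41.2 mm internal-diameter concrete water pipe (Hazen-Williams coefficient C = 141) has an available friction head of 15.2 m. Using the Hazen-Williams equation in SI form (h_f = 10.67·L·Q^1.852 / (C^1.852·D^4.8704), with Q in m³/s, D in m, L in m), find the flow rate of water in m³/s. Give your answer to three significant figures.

Rearranging: Q = [h_f·C^1.852·D^4.8704 / (10.67·L)]^(1/1.852)
Q = [15.2·141^1.852·0.0412^4.8704 / (10.67·638)]^0.540 = 0.001189 m³/s

Q ≈ 0.00119 m³/s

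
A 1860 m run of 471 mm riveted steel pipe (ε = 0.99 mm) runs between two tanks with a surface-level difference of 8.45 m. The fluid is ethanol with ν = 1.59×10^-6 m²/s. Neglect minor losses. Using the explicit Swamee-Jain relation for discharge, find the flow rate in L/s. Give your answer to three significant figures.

Swamee-Jain (Type II): Q = -0.965·√(gD⁵h_f/L)·ln[ε/(3.7D) + √(3.17ν²L/(gD³h_f))]
√(gD⁵h_f/L) = √(9.81·0.471⁵·8.45/1860) = 0.03214
ε/(3.7D) = 5.68×10^-4; √(3.17ν²L/(gD³h_f)) = 4.15×10^-5
Q = -0.965·0.03214·ln(6.096×10^-4) = 0.2296 m³/s
Check: V = 1.32 m/s, Re = 3.90×10^5, f = 0.02431, h_f = 8.50 m ≈ 8.45 m ✓

Q ≈ 230 L/s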